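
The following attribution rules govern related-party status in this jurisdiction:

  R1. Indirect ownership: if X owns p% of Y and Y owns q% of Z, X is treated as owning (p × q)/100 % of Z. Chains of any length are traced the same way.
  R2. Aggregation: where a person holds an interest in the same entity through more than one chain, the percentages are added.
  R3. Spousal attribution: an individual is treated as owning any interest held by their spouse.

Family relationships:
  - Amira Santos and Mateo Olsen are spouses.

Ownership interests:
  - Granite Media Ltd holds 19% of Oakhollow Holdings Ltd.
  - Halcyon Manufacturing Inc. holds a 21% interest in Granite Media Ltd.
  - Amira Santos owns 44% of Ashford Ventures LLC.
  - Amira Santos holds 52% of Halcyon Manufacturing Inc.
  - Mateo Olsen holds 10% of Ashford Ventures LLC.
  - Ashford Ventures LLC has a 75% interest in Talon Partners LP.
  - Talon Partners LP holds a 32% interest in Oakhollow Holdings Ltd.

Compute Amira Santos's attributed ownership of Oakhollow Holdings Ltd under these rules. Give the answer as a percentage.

15.0348%

By spousal attribution (R3), Amira Santos is treated as also owning Mateo Olsen's interest in Ashford Ventures LLC, giving 44% + 10% = 54%.
Chain via Halcyon Manufacturing Inc. → Granite Media Ltd (R1): 52% × 21% × 19% = 2.0748% of Oakhollow Holdings Ltd.
Chain via Ashford Ventures LLC → Talon Partners LP (R1): 54% × 75% × 32% = 12.96% of Oakhollow Holdings Ltd.
Aggregating (R2): 2.0748% + 12.96% = 15.0348%.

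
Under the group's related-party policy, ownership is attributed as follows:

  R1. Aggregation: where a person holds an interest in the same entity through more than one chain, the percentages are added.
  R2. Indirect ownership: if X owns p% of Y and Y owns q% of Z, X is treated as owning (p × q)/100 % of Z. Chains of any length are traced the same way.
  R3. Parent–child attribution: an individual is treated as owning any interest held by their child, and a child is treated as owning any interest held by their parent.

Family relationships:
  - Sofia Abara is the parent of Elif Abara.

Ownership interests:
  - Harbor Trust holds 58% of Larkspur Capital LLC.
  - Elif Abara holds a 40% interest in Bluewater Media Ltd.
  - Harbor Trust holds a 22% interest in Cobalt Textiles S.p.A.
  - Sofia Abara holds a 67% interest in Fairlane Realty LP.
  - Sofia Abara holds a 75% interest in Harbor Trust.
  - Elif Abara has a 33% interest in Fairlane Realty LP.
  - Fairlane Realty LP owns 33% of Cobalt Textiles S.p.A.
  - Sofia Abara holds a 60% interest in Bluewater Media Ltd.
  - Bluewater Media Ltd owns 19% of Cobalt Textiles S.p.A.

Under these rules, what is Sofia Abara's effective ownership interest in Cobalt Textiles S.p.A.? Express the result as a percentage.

By parent–child attribution (R3), Sofia Abara is treated as also owning Elif Abara's interest in Bluewater Media Ltd, giving 60% + 40% = 100%.
By parent–child attribution (R3), Sofia Abara is treated as also owning Elif Abara's interest in Fairlane Realty LP, giving 67% + 33% = 100%.
Chain via Bluewater Media Ltd (R2): 100% × 19% = 19% of Cobalt Textiles S.p.A.
Chain via Harbor Trust (R2): 75% × 22% = 16.5% of Cobalt Textiles S.p.A.
Chain via Fairlane Realty LP (R2): 100% × 33% = 33% of Cobalt Textiles S.p.A.
Aggregating (R1): 19% + 16.5% + 33% = 68.5%.

68.5%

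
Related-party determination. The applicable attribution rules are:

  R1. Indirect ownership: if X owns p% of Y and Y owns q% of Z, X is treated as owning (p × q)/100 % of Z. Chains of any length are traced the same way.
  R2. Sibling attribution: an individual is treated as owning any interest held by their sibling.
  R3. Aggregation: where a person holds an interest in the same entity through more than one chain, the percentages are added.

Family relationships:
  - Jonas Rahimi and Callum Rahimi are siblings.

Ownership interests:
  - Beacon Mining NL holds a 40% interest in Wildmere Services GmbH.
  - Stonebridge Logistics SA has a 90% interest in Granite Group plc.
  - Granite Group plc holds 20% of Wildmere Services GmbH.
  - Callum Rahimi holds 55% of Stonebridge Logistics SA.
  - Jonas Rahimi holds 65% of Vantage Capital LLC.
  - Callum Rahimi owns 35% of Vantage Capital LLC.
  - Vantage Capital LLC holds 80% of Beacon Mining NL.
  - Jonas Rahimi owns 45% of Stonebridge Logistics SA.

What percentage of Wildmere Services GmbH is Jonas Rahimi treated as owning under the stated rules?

50%

By sibling attribution (R2), Jonas Rahimi is treated as also owning Callum Rahimi's interest in Vantage Capital LLC, giving 65% + 35% = 100%.
By sibling attribution (R2), Jonas Rahimi is treated as also owning Callum Rahimi's interest in Stonebridge Logistics SA, giving 45% + 55% = 100%.
Chain via Vantage Capital LLC → Beacon Mining NL (R1): 100% × 80% × 40% = 32% of Wildmere Services GmbH.
Chain via Stonebridge Logistics SA → Granite Group plc (R1): 100% × 90% × 20% = 18% of Wildmere Services GmbH.
Aggregating (R3): 32% + 18% = 50%.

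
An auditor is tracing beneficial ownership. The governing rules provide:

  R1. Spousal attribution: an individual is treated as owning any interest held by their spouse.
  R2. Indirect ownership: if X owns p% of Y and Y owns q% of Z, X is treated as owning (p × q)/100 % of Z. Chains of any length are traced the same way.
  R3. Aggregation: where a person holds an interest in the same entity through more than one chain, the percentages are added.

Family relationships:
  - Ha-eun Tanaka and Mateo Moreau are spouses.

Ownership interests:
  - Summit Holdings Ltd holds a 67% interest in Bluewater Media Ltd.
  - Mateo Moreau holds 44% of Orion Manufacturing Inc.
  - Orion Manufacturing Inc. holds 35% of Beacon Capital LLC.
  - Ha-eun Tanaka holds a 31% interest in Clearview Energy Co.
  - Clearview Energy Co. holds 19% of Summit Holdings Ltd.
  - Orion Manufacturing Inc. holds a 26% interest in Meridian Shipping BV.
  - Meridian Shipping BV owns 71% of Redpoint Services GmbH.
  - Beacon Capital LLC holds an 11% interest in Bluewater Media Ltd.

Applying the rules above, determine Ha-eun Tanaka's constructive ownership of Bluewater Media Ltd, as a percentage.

By spousal attribution (R1), Ha-eun Tanaka is treated as owning Mateo Moreau's 44% interest in Orion Manufacturing Inc.
Chain via Clearview Energy Co. → Summit Holdings Ltd (R2): 31% × 19% × 67% = 3.9463% of Bluewater Media Ltd.
Chain via Orion Manufacturing Inc. → Beacon Capital LLC (R2): 44% × 35% × 11% = 1.694% of Bluewater Media Ltd.
Aggregating (R3): 3.9463% + 1.694% = 5.6403%.

5.6403%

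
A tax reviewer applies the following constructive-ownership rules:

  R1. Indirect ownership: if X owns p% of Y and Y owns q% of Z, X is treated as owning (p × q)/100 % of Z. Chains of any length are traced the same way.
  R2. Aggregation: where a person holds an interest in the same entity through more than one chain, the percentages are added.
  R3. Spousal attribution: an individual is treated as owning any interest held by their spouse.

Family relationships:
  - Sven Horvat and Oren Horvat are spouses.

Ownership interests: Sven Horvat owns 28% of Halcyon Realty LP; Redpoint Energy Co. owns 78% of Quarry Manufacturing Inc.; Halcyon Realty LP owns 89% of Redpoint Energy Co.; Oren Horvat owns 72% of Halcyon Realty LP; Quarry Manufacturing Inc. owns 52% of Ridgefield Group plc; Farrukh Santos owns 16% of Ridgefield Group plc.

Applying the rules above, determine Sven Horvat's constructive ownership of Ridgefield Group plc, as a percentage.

By spousal attribution (R3), Sven Horvat is treated as also owning Oren Horvat's interest in Halcyon Realty LP, giving 28% + 72% = 100%.
Chain via Halcyon Realty LP → Redpoint Energy Co. → Quarry Manufacturing Inc. (R1): 100% × 89% × 78% × 52% = 36.0984% of Ridgefield Group plc.

36.0984%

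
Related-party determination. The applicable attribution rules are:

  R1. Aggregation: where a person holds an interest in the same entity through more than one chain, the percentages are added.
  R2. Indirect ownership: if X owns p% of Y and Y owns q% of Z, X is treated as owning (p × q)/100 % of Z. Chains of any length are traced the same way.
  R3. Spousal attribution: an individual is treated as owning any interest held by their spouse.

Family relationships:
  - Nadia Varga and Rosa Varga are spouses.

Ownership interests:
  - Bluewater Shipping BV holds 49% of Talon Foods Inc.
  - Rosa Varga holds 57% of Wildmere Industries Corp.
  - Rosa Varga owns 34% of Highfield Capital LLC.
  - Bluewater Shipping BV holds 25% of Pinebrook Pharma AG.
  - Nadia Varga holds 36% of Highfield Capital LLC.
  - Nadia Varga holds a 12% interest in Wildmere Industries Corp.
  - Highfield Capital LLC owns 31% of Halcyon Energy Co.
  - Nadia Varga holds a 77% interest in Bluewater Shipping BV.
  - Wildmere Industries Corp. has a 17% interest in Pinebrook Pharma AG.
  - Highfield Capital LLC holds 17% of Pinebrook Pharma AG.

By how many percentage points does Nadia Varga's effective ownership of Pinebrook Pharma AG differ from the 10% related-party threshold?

32.88

By spousal attribution (R3), Nadia Varga is treated as also owning Rosa Varga's interest in Wildmere Industries Corp, giving 12% + 57% = 69%.
By spousal attribution (R3), Nadia Varga is treated as also owning Rosa Varga's interest in Highfield Capital LLC, giving 36% + 34% = 70%.
Chain via Wildmere Industries Corp. (R2): 69% × 17% = 11.73% of Pinebrook Pharma AG.
Chain via Highfield Capital LLC (R2): 70% × 17% = 11.9% of Pinebrook Pharma AG.
Chain via Bluewater Shipping BV (R2): 77% × 25% = 19.25% of Pinebrook Pharma AG.
Aggregating (R1): 11.73% + 11.9% + 19.25% = 42.88%.
42.88% exceeds the 10% threshold by 32.88 percentage points.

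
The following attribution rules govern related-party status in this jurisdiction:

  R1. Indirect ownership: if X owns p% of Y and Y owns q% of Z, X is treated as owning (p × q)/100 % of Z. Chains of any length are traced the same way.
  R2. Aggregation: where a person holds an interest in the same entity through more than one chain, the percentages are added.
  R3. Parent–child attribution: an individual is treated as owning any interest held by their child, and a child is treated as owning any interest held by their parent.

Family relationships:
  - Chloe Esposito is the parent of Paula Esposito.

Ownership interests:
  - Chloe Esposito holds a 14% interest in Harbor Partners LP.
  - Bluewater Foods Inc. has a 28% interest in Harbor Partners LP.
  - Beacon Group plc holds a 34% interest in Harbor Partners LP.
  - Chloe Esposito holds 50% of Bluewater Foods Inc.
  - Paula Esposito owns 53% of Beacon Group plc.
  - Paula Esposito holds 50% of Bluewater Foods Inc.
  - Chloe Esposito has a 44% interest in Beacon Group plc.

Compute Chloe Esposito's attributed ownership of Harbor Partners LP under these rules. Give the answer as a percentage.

By parent–child attribution (R3), Chloe Esposito is treated as also owning Paula Esposito's interest in Beacon Group plc, giving 44% + 53% = 97%.
By parent–child attribution (R3), Chloe Esposito is treated as also owning Paula Esposito's interest in Bluewater Foods Inc, giving 50% + 50% = 100%.
Chain via Beacon Group plc (R1): 97% × 34% = 32.98% of Harbor Partners LP.
Chain via Bluewater Foods Inc. (R1): 100% × 28% = 28% of Harbor Partners LP.
Direct interest in Harbor Partners LP: 14%.
Aggregating (R2): 32.98% + 28% + 14% = 74.98%.

74.98%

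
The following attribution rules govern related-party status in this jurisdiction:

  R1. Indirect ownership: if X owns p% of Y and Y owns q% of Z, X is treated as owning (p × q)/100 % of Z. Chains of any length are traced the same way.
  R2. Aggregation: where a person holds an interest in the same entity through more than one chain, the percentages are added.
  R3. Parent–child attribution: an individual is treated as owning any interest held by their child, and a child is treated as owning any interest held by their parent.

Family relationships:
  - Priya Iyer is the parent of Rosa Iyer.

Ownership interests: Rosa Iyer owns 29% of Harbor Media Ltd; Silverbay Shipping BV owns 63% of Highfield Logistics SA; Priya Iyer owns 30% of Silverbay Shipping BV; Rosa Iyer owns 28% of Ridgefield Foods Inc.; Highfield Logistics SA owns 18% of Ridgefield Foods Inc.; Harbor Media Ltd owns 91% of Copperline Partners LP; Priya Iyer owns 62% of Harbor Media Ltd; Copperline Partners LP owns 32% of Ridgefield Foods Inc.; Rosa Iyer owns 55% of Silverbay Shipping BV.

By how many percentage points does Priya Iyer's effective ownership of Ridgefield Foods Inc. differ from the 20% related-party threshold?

44.1382

By parent–child attribution (R3), Priya Iyer is treated as also owning Rosa Iyer's interest in Harbor Media Ltd, giving 62% + 29% = 91%.
By parent–child attribution (R3), Priya Iyer is treated as also owning Rosa Iyer's interest in Silverbay Shipping BV, giving 30% + 55% = 85%.
By parent–child attribution (R3), Priya Iyer is treated as owning Rosa Iyer's 28% interest in Ridgefield Foods Inc.
Chain via Harbor Media Ltd → Copperline Partners LP (R1): 91% × 91% × 32% = 26.4992% of Ridgefield Foods Inc.
Chain via Silverbay Shipping BV → Highfield Logistics SA (R1): 85% × 63% × 18% = 9.639% of Ridgefield Foods Inc.
Direct interest in Ridgefield Foods Inc: 28%.
Aggregating (R2): 26.4992% + 9.639% + 28% = 64.1382%.
64.1382% exceeds the 20% threshold by 44.1382 percentage points.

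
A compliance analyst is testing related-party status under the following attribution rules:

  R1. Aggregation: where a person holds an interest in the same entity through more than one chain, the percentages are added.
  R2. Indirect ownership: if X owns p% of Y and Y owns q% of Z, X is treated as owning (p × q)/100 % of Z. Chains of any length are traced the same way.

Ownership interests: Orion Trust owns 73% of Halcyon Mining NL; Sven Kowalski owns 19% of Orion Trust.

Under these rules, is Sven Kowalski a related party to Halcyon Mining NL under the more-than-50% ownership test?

No

Chain via Orion Trust (R2): 19% × 73% = 13.87% of Halcyon Mining NL.
13.87% does not exceed the 50% threshold, so Sven is not a related party to Halcyon Mining NL.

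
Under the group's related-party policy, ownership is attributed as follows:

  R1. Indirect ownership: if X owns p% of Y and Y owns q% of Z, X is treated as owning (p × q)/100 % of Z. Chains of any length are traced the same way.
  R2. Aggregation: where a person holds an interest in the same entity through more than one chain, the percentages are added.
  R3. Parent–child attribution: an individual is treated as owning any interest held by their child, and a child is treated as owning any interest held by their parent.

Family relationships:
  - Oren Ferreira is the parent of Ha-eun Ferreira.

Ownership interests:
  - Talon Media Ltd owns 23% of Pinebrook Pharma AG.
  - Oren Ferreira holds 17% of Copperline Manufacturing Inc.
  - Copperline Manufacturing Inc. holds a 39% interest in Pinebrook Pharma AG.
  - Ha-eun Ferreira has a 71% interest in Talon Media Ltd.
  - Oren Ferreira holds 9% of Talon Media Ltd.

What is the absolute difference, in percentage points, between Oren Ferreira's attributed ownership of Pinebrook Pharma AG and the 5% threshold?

By parent–child attribution (R3), Oren Ferreira is treated as also owning Ha-eun Ferreira's interest in Talon Media Ltd, giving 9% + 71% = 80%.
Chain via Talon Media Ltd (R1): 80% × 23% = 18.4% of Pinebrook Pharma AG.
Chain via Copperline Manufacturing Inc. (R1): 17% × 39% = 6.63% of Pinebrook Pharma AG.
Aggregating (R2): 18.4% + 6.63% = 25.03%.
25.03% exceeds the 5% threshold by 20.03 percentage points.

20.03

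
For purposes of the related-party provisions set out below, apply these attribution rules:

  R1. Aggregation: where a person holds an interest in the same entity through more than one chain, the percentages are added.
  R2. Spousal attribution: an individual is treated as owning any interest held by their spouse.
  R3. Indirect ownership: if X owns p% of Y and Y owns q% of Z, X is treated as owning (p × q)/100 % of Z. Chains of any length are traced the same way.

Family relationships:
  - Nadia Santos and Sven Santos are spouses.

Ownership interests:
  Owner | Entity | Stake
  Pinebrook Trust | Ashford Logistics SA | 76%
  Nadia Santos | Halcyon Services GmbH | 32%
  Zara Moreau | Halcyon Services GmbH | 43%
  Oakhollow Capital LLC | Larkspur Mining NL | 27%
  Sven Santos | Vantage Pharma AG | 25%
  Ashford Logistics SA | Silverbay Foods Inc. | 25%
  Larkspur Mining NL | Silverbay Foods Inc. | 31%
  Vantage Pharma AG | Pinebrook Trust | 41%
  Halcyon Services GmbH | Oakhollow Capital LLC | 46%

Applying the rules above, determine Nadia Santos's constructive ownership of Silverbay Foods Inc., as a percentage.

By spousal attribution (R2), Nadia Santos is treated as owning Sven Santos's 25% interest in Vantage Pharma AG.
Chain via Halcyon Services GmbH → Oakhollow Capital LLC → Larkspur Mining NL (R3): 32% × 46% × 27% × 31% = 1.232064% of Silverbay Foods Inc.
Chain via Vantage Pharma AG → Pinebrook Trust → Ashford Logistics SA (R3): 25% × 41% × 76% × 25% = 1.9475% of Silverbay Foods Inc.
Aggregating (R1): 1.232064% + 1.9475% = 3.179564%.

3.179564%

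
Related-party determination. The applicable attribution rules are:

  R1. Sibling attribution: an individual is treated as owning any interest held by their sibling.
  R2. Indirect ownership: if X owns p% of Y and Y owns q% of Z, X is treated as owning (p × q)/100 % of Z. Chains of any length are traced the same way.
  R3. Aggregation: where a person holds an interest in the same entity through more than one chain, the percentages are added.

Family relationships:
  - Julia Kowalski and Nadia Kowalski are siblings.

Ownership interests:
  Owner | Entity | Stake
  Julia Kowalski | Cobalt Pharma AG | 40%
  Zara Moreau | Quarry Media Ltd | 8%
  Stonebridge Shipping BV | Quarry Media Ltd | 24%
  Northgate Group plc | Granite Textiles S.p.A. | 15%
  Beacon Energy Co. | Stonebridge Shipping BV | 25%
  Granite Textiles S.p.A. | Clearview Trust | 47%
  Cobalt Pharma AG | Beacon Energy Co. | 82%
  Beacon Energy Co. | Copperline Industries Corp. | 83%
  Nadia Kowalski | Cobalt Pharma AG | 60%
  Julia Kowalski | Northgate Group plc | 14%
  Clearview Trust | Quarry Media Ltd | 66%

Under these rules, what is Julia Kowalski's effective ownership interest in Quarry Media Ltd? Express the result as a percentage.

By sibling attribution (R1), Julia Kowalski is treated as also owning Nadia Kowalski's interest in Cobalt Pharma AG, giving 40% + 60% = 100%.
Chain via Northgate Group plc → Granite Textiles S.p.A. → Clearview Trust (R2): 14% × 15% × 47% × 66% = 0.65142% of Quarry Media Ltd.
Chain via Cobalt Pharma AG → Beacon Energy Co. → Stonebridge Shipping BV (R2): 100% × 82% × 25% × 24% = 4.92% of Quarry Media Ltd.
Aggregating (R3): 0.65142% + 4.92% = 5.57142%.

5.57142%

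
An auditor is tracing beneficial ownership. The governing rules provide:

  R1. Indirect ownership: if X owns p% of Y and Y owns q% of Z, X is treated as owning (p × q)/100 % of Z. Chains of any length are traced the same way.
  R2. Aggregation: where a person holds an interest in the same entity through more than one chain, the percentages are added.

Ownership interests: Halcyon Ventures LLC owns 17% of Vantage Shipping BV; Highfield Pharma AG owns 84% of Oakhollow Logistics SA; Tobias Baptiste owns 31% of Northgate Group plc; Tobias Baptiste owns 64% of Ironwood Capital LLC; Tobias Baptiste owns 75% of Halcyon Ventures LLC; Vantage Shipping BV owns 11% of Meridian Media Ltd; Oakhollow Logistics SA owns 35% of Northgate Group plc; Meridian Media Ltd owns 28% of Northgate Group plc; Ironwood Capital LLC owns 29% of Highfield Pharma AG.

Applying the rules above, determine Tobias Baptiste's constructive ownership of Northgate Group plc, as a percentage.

Chain via Halcyon Ventures LLC → Vantage Shipping BV → Meridian Media Ltd (R1): 75% × 17% × 11% × 28% = 0.3927% of Northgate Group plc.
Chain via Ironwood Capital LLC → Highfield Pharma AG → Oakhollow Logistics SA (R1): 64% × 29% × 84% × 35% = 5.45664% of Northgate Group plc.
Direct interest in Northgate Group plc: 31%.
Aggregating (R2): 0.3927% + 5.45664% + 31% = 36.84934%.

36.84934%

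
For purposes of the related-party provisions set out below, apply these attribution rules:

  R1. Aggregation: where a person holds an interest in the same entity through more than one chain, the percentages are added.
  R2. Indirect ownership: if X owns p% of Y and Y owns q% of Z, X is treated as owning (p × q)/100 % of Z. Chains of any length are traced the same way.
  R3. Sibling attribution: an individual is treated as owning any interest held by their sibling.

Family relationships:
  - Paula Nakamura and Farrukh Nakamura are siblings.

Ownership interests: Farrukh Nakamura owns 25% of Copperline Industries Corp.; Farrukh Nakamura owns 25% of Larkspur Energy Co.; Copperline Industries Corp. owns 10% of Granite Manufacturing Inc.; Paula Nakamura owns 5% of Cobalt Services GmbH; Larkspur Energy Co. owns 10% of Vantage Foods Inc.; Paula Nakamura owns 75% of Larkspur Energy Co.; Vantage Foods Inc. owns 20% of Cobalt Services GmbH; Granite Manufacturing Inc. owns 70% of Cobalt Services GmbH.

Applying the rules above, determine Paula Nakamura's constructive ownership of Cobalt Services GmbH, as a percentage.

8.75%

By sibling attribution (R3), Paula Nakamura is treated as also owning Farrukh Nakamura's interest in Larkspur Energy Co, giving 75% + 25% = 100%.
By sibling attribution (R3), Paula Nakamura is treated as owning Farrukh Nakamura's 25% interest in Copperline Industries Corp.
Chain via Larkspur Energy Co. → Vantage Foods Inc. (R2): 100% × 10% × 20% = 2% of Cobalt Services GmbH.
Direct interest in Cobalt Services GmbH: 5%.
Chain via Copperline Industries Corp. → Granite Manufacturing Inc. (R2): 25% × 10% × 70% = 1.75% of Cobalt Services GmbH.
Aggregating (R1): 2% + 5% + 1.75% = 8.75%.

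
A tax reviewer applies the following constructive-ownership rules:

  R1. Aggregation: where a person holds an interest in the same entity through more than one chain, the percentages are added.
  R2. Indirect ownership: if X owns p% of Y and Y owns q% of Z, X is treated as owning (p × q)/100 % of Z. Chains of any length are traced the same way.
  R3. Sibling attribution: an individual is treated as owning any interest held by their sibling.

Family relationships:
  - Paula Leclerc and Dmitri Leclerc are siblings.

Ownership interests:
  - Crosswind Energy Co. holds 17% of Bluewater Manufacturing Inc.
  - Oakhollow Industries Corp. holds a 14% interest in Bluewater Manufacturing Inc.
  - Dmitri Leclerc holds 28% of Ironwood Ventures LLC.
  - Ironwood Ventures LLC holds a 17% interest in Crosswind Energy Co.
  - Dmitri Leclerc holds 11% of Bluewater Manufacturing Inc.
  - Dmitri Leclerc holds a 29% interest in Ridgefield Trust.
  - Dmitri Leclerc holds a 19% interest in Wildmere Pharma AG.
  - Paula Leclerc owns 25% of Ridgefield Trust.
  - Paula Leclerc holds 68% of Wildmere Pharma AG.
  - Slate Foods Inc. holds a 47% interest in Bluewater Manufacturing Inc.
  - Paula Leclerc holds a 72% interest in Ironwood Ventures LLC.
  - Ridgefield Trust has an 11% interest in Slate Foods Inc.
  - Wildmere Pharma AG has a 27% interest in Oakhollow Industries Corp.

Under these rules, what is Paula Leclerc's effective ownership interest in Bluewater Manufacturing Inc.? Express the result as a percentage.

By sibling attribution (R3), Paula Leclerc is treated as also owning Dmitri Leclerc's interest in Ironwood Ventures LLC, giving 72% + 28% = 100%.
By sibling attribution (R3), Paula Leclerc is treated as also owning Dmitri Leclerc's interest in Wildmere Pharma AG, giving 68% + 19% = 87%.
By sibling attribution (R3), Paula Leclerc is treated as also owning Dmitri Leclerc's interest in Ridgefield Trust, giving 25% + 29% = 54%.
By sibling attribution (R3), Paula Leclerc is treated as owning Dmitri Leclerc's 11% interest in Bluewater Manufacturing Inc.
Chain via Ironwood Ventures LLC → Crosswind Energy Co. (R2): 100% × 17% × 17% = 2.89% of Bluewater Manufacturing Inc.
Chain via Wildmere Pharma AG → Oakhollow Industries Corp. (R2): 87% × 27% × 14% = 3.2886% of Bluewater Manufacturing Inc.
Chain via Ridgefield Trust → Slate Foods Inc. (R2): 54% × 11% × 47% = 2.7918% of Bluewater Manufacturing Inc.
Direct interest in Bluewater Manufacturing Inc: 11%.
Aggregating (R1): 2.89% + 3.2886% + 2.7918% + 11% = 19.9704%.

19.9704%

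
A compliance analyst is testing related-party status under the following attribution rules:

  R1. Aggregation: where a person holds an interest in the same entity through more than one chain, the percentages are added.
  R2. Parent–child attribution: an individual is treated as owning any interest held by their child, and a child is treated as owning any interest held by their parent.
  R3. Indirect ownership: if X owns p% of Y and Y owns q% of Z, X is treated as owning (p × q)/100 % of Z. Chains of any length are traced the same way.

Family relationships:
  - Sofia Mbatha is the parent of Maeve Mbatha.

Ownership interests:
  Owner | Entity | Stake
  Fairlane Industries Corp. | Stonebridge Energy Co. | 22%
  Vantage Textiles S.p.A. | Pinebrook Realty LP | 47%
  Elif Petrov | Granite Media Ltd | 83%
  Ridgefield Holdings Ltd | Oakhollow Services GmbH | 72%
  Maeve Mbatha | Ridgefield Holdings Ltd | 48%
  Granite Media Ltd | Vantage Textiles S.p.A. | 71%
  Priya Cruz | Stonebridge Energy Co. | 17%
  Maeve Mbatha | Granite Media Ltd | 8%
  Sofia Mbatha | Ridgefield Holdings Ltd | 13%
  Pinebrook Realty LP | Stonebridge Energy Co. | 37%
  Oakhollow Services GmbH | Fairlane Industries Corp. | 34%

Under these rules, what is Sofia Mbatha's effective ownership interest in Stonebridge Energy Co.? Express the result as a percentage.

4.272968%

By parent–child attribution (R2), Sofia Mbatha is treated as also owning Maeve Mbatha's interest in Ridgefield Holdings Ltd, giving 13% + 48% = 61%.
By parent–child attribution (R2), Sofia Mbatha is treated as owning Maeve Mbatha's 8% interest in Granite Media Ltd.
Chain via Ridgefield Holdings Ltd → Oakhollow Services GmbH → Fairlane Industries Corp. (R3): 61% × 72% × 34% × 22% = 3.285216% of Stonebridge Energy Co.
Chain via Granite Media Ltd → Vantage Textiles S.p.A. → Pinebrook Realty LP (R3): 8% × 71% × 47% × 37% = 0.987752% of Stonebridge Energy Co.
Aggregating (R1): 3.285216% + 0.987752% = 4.272968%.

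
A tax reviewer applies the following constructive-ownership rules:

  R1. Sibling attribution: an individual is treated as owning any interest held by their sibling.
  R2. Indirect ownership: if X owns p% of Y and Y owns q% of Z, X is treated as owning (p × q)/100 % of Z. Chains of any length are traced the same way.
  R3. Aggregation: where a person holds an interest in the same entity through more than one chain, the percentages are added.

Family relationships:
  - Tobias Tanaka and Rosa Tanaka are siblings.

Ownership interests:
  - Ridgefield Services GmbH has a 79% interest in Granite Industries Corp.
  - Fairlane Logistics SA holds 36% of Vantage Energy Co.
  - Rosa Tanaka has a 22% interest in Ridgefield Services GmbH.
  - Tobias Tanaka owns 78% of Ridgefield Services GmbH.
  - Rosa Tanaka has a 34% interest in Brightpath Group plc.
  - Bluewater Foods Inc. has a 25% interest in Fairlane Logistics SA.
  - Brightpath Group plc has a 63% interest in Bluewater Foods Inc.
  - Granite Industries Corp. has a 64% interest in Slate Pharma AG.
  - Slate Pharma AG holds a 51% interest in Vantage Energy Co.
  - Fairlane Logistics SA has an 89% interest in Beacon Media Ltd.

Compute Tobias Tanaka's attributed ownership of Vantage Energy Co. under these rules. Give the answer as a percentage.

27.7134%

By sibling attribution (R1), Tobias Tanaka is treated as also owning Rosa Tanaka's interest in Ridgefield Services GmbH, giving 78% + 22% = 100%.
By sibling attribution (R1), Tobias Tanaka is treated as owning Rosa Tanaka's 34% interest in Brightpath Group plc.
Chain via Ridgefield Services GmbH → Granite Industries Corp. → Slate Pharma AG (R2): 100% × 79% × 64% × 51% = 25.7856% of Vantage Energy Co.
Chain via Brightpath Group plc → Bluewater Foods Inc. → Fairlane Logistics SA (R2): 34% × 63% × 25% × 36% = 1.9278% of Vantage Energy Co.
Aggregating (R3): 25.7856% + 1.9278% = 27.7134%.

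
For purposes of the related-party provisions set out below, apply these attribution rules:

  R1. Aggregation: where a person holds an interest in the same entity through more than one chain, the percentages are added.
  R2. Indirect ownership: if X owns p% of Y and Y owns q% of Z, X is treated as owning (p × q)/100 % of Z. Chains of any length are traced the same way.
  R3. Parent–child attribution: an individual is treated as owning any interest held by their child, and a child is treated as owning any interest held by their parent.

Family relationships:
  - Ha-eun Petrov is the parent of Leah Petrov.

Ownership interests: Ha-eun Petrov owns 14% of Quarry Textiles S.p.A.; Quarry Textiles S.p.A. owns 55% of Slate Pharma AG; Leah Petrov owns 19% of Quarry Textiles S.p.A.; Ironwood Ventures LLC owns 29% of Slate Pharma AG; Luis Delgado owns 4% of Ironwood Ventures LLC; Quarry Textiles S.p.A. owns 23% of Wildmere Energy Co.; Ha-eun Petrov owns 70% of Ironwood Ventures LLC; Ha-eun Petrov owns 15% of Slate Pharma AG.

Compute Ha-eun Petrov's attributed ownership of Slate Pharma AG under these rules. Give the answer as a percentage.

53.45%

By parent–child attribution (R3), Ha-eun Petrov is treated as also owning Leah Petrov's interest in Quarry Textiles S.p.A, giving 14% + 19% = 33%.
Chain via Quarry Textiles S.p.A. (R2): 33% × 55% = 18.15% of Slate Pharma AG.
Chain via Ironwood Ventures LLC (R2): 70% × 29% = 20.3% of Slate Pharma AG.
Direct interest in Slate Pharma AG: 15%.
Aggregating (R1): 18.15% + 20.3% + 15% = 53.45%.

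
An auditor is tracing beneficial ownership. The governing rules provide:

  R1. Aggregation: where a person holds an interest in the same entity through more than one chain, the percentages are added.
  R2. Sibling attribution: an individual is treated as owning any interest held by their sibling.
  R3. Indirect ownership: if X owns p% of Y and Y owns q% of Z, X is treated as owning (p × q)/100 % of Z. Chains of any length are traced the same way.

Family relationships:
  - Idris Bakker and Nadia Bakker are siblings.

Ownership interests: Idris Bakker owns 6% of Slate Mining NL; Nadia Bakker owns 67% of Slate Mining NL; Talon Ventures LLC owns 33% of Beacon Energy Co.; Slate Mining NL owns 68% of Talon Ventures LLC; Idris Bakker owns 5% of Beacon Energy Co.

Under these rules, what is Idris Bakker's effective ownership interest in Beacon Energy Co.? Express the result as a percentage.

21.3812%

By sibling attribution (R2), Idris Bakker is treated as also owning Nadia Bakker's interest in Slate Mining NL, giving 6% + 67% = 73%.
Chain via Slate Mining NL → Talon Ventures LLC (R3): 73% × 68% × 33% = 16.3812% of Beacon Energy Co.
Direct interest in Beacon Energy Co: 5%.
Aggregating (R1): 16.3812% + 5% = 21.3812%.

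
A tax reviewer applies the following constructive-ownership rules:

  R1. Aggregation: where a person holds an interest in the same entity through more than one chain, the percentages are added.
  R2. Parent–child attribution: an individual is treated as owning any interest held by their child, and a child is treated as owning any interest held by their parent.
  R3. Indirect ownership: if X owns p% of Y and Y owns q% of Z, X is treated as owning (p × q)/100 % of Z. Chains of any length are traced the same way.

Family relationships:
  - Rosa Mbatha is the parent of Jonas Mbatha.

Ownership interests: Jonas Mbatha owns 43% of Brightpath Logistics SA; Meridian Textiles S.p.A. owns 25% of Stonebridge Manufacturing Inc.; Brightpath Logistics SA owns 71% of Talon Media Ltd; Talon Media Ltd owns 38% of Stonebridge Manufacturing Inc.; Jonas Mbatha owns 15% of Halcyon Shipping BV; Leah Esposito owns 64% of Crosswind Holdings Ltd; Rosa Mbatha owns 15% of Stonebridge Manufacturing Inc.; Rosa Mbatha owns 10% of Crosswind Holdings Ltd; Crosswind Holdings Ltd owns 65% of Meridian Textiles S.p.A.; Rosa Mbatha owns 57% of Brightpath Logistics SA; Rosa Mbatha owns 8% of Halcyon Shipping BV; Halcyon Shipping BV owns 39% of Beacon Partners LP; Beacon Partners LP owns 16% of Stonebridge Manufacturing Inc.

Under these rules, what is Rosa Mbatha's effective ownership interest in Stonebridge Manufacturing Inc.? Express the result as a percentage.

45.0402%

By parent–child attribution (R2), Rosa Mbatha is treated as also owning Jonas Mbatha's interest in Halcyon Shipping BV, giving 8% + 15% = 23%.
By parent–child attribution (R2), Rosa Mbatha is treated as also owning Jonas Mbatha's interest in Brightpath Logistics SA, giving 57% + 43% = 100%.
Chain via Halcyon Shipping BV → Beacon Partners LP (R3): 23% × 39% × 16% = 1.4352% of Stonebridge Manufacturing Inc.
Chain via Crosswind Holdings Ltd → Meridian Textiles S.p.A. (R3): 10% × 65% × 25% = 1.625% of Stonebridge Manufacturing Inc.
Chain via Brightpath Logistics SA → Talon Media Ltd (R3): 100% × 71% × 38% = 26.98% of Stonebridge Manufacturing Inc.
Direct interest in Stonebridge Manufacturing Inc: 15%.
Aggregating (R1): 1.4352% + 1.625% + 26.98% + 15% = 45.0402%.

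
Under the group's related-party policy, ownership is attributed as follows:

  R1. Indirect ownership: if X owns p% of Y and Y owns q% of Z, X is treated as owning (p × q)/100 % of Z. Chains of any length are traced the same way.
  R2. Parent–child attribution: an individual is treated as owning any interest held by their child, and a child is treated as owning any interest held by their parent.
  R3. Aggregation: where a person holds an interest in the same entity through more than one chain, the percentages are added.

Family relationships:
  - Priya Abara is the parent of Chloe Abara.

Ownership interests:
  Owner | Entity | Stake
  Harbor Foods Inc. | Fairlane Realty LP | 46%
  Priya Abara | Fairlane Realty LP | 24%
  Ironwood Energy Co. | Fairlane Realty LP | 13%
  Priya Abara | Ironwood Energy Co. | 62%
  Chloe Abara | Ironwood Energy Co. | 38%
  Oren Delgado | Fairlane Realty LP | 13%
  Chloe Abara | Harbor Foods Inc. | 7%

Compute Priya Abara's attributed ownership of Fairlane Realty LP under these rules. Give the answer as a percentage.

40.22%

By parent–child attribution (R2), Priya Abara is treated as also owning Chloe Abara's interest in Ironwood Energy Co, giving 62% + 38% = 100%.
By parent–child attribution (R2), Priya Abara is treated as owning Chloe Abara's 7% interest in Harbor Foods Inc.
Chain via Ironwood Energy Co. (R1): 100% × 13% = 13% of Fairlane Realty LP.
Direct interest in Fairlane Realty LP: 24%.
Chain via Harbor Foods Inc. (R1): 7% × 46% = 3.22% of Fairlane Realty LP.
Aggregating (R3): 13% + 24% + 3.22% = 40.22%.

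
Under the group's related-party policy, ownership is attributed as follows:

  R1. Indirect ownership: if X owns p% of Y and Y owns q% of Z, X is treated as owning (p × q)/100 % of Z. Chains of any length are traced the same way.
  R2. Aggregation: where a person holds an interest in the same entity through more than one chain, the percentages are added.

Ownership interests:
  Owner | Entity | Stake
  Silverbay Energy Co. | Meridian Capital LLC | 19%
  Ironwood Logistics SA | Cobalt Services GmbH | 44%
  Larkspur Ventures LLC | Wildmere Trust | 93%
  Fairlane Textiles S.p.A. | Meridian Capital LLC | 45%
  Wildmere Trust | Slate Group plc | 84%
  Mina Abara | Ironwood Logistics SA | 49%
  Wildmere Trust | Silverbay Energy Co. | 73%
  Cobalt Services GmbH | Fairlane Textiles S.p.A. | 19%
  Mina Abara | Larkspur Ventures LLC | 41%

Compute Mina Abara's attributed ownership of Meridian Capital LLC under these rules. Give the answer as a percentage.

Chain via Larkspur Ventures LLC → Wildmere Trust → Silverbay Energy Co. (R1): 41% × 93% × 73% × 19% = 5.288631% of Meridian Capital LLC.
Chain via Ironwood Logistics SA → Cobalt Services GmbH → Fairlane Textiles S.p.A. (R1): 49% × 44% × 19% × 45% = 1.84338% of Meridian Capital LLC.
Aggregating (R2): 5.288631% + 1.84338% = 7.132011%.

7.132011%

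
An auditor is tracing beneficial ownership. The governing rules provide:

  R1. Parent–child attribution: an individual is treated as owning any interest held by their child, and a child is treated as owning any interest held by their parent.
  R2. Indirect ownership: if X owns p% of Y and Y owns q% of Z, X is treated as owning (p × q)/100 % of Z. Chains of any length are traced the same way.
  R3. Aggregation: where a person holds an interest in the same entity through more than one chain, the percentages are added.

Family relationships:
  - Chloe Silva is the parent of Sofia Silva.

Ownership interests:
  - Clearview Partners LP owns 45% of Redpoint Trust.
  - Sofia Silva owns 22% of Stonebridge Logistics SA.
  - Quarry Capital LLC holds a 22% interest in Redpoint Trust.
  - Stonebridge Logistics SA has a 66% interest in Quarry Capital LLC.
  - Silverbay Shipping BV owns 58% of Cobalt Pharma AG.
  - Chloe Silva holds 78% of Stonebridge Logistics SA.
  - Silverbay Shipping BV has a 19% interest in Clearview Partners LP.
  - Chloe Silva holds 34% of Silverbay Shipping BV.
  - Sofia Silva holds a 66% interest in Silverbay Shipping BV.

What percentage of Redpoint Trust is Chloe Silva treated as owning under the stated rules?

By parent–child attribution (R1), Chloe Silva is treated as also owning Sofia Silva's interest in Silverbay Shipping BV, giving 34% + 66% = 100%.
By parent–child attribution (R1), Chloe Silva is treated as also owning Sofia Silva's interest in Stonebridge Logistics SA, giving 78% + 22% = 100%.
Chain via Silverbay Shipping BV → Clearview Partners LP (R2): 100% × 19% × 45% = 8.55% of Redpoint Trust.
Chain via Stonebridge Logistics SA → Quarry Capital LLC (R2): 100% × 66% × 22% = 14.52% of Redpoint Trust.
Aggregating (R3): 8.55% + 14.52% = 23.07%.

23.07%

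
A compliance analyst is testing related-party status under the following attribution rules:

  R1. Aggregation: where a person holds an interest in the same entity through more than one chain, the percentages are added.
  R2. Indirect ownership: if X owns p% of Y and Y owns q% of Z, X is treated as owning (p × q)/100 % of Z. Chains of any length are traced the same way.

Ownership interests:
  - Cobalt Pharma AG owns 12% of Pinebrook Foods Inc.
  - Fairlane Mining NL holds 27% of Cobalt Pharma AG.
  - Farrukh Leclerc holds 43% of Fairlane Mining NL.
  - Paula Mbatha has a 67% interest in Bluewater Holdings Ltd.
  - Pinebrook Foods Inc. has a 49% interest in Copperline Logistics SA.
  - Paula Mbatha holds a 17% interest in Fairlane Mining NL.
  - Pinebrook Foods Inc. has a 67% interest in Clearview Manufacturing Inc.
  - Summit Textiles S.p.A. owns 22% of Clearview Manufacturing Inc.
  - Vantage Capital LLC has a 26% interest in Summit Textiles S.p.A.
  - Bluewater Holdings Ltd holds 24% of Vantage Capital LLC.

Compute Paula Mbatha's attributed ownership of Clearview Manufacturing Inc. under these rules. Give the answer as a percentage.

1.288812%

Chain via Fairlane Mining NL → Cobalt Pharma AG → Pinebrook Foods Inc. (R2): 17% × 27% × 12% × 67% = 0.369036% of Clearview Manufacturing Inc.
Chain via Bluewater Holdings Ltd → Vantage Capital LLC → Summit Textiles S.p.A. (R2): 67% × 24% × 26% × 22% = 0.919776% of Clearview Manufacturing Inc.
Aggregating (R1): 0.369036% + 0.919776% = 1.288812%.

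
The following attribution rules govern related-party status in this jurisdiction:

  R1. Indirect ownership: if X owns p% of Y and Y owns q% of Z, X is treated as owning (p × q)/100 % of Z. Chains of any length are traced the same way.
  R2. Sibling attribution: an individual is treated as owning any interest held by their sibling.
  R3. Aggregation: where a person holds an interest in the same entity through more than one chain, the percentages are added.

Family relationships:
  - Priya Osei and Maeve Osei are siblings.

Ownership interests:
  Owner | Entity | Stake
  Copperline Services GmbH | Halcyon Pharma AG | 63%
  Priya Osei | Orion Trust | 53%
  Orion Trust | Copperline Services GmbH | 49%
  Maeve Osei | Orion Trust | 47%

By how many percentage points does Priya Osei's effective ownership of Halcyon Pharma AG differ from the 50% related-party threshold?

By sibling attribution (R2), Priya Osei is treated as also owning Maeve Osei's interest in Orion Trust, giving 53% + 47% = 100%.
Chain via Orion Trust → Copperline Services GmbH (R1): 100% × 49% × 63% = 30.87% of Halcyon Pharma AG.
30.87% falls short of the 50% threshold by 19.13 percentage points.

19.13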